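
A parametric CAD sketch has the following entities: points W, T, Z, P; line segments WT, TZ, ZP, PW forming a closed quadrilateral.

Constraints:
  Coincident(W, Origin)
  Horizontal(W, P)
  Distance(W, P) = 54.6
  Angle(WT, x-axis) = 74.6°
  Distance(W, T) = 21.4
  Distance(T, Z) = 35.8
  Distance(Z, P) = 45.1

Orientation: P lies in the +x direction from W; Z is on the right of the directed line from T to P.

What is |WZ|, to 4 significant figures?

18.87

Checks: |TZ| = 35.80 ✓; |ZP| = 45.10 ✓.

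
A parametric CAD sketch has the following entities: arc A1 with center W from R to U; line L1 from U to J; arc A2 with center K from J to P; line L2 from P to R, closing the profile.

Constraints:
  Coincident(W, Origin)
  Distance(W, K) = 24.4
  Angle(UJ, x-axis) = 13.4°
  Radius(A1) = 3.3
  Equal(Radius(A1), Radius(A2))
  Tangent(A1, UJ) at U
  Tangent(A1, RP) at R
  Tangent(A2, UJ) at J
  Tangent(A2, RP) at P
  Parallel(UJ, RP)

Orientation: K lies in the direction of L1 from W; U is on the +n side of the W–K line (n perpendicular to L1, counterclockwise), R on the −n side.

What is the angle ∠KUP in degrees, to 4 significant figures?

7.434°

The slot axis is L1's direction at 13.4°, so u = (cos 13.4°, sin 13.4°) = (0.9728, 0.2317) and n = (−sin 13.4°, cos 13.4°) = (-0.2317, 0.9728). W is at the origin and K lies 24.4 along u from W, so K = 24.4·u = (23.74, 5.655). Tangency of A1 to both parallel lines with radius 3.3 puts U and R at W ± 3.3·n: U = (-0.7648, 3.210), R = (0.7648, -3.210). Equal radii place J and P the same way about K: J = K + 3.3·n = (22.97, 8.865), P = K − 3.3·n = (24.50, 2.444). Then cos ∠KUP = UK·UP / (|UK||UP|), giving 7.434°.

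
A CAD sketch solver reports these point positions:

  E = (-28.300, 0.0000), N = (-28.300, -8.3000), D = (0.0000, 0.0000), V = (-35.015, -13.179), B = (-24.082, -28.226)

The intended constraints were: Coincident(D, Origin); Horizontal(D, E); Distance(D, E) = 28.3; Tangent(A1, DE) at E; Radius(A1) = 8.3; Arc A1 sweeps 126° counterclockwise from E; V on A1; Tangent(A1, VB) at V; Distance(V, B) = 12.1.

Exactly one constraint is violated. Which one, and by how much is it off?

Distance(V, B) = 12.1 — off by 6.50.

D = (0.00, 0.00) ✓; D.y = 0.00, E.y = 0.00 ✓; |DE| = 28.30 ✓; ∠(NE, ED) = 90.00° ✓; |NE| = 8.300 ✓; bearing(N→V) − bearing(N→E) = 126.0° ✓; |NV| = 8.300 ✓; ∠(NV, VB) = 90.00° ✓; |VB| = 18.60 ✗.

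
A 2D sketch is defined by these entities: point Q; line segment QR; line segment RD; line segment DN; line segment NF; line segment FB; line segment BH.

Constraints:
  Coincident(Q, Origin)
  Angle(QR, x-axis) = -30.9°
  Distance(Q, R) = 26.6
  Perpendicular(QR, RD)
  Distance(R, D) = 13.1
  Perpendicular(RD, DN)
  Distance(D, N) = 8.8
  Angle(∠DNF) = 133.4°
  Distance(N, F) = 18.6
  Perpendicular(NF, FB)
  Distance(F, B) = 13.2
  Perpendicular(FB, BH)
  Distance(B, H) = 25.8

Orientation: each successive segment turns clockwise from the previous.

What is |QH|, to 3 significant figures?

33.6

Q is at the origin; QR runs at -30.9° with length 26.6, so R = (22.8, -13.7). The perpendicularity gives RD at right angles to QR, so RD runs at -121°; with |RD| = 13.1, D = (16.1, -24.9). The perpendicularity gives DN at right angles to RD, so DN runs at 149°; with |DN| = 8.8, N = (8.55, -20.4). ∠DNF = 133.4° gives NF at 102° from the x-axis; with |NF| = 18.6, F = (4.52, -2.22). NF is perpendicular to FB, so FB runs at 12.5°; with |FB| = 13.2, B = (17.4, 0.634). The perpendicularity gives BH at right angles to FB, so BH runs at -77.5°; with |BH| = 25.8, H = (23.0, -24.6). Then |QH| = |H − Q| = 33.6.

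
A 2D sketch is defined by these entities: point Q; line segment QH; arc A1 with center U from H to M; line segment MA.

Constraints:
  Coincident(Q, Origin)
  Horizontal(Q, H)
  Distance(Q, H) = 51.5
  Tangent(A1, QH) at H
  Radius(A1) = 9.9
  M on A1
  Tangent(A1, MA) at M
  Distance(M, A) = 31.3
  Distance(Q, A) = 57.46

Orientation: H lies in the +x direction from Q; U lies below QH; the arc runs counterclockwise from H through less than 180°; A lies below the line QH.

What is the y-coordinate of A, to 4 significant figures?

-40.81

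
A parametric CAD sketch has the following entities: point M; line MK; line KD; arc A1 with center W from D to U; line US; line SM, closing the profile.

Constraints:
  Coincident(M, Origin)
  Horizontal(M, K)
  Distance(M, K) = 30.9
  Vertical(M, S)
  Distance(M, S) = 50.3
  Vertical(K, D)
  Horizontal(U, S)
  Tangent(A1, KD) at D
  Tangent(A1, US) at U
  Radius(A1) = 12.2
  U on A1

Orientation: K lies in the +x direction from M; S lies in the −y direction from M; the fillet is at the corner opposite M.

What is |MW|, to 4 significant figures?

42.44

M is at the origin; M and K share the same y with |MK| = 30.9 and K on the +x side, so K = (30.90, 0.000). MS is vertical with |MS| = 50.3 and S on the −y side, so S = (0.000, -50.30). The virtual corner opposite M is at (30.90, -50.30). The tangent condition forces WD to be normal to KD and the tangent condition forces WU to be normal to US, with radius 12.2, so the center W sits 12.2 in from both sides at W = (18.70, -38.10). Then |MW| = |W − M| = 42.44.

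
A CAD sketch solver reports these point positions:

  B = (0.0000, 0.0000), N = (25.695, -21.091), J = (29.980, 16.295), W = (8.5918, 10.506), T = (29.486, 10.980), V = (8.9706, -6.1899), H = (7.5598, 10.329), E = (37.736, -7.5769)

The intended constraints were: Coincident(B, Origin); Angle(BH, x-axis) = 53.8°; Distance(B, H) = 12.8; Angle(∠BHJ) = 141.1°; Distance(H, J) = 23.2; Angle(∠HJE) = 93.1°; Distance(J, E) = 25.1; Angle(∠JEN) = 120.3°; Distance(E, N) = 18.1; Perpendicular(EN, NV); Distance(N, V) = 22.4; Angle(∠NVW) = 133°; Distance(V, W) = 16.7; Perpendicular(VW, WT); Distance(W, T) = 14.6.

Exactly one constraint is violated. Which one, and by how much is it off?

Distance(W, T) = 14.6 — off by 6.30.

B = (0.00, 0.00) ✓; BH at 53.80° ✓; |BH| = 12.80 ✓; ∠BHJ = 141.1° ✓; |HJ| = 23.20 ✓; ∠HJE = 93.10° ✓; |JE| = 25.10 ✓; ∠JEN = 120.3° ✓; |EN| = 18.10 ✓; ∠(EN, NV) = 90.00° ✓; |NV| = 22.40 ✓; ∠NVW = 133.0° ✓; |VW| = 16.70 ✓; ∠(VW, WT) = 90.00° ✓; |WT| = 20.90 ✗.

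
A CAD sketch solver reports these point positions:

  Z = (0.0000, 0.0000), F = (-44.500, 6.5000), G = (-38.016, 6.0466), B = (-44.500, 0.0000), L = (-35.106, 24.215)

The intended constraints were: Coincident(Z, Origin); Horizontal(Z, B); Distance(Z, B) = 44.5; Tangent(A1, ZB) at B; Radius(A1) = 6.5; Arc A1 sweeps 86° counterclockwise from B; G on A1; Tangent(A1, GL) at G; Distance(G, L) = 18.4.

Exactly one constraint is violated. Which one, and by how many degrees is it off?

Tangent(A1, GL) at G — off by 5.10°.

Z = (0.00, 0.00) ✓; Z.y = 0.00, B.y = 0.00 ✓; |ZB| = 44.50 ✓; ∠(FB, BZ) = 90.00° ✓; |FB| = 6.500 ✓; bearing(F→G) − bearing(F→B) = 86.00° ✓; |FG| = 6.500 ✓; ∠(FG, GL) = 95.10° ✗; |GL| = 18.40 ✓.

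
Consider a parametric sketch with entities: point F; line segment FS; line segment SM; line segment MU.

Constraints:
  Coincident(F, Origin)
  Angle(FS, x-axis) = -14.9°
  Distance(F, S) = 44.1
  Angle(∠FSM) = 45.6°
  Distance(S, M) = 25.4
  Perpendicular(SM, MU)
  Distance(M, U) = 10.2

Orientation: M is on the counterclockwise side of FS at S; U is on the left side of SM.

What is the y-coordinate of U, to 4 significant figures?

5.745

∠FSM = 45.6°, so SM runs at -14.9° + (180° − 45.6°) = 119.5° from the x-axis; with |SM| = 25.4, M = S + 25.4·(cos 119.5°, sin 119.5°) = (30.11, 10.77). SM is perpendicular to MU; with |MU| = 10.2 on the left of SM, U = M + 10.2·(-0.8704, -0.4924) = (21.23, 5.745). So U.y = 5.745.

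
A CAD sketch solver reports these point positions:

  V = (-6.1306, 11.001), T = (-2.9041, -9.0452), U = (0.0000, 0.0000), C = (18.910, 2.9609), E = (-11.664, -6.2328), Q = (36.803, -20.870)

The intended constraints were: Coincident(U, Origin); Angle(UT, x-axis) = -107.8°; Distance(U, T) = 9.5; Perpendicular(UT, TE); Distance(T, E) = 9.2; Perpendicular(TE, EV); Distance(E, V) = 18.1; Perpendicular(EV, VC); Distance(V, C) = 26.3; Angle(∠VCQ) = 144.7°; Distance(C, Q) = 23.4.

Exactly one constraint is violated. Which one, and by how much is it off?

Distance(C, Q) = 23.4 — off by 6.40.

U = (0.00, 0.00) ✓; UT at -107.8° ✓; |UT| = 9.500 ✓; ∠(UT, TE) = 90.00° ✓; |TE| = 9.200 ✓; ∠(TE, EV) = 90.00° ✓; |EV| = 18.10 ✓; ∠(EV, VC) = 90.00° ✓; |VC| = 26.30 ✓; ∠VCQ = 144.7° ✓; |CQ| = 29.80 ✗.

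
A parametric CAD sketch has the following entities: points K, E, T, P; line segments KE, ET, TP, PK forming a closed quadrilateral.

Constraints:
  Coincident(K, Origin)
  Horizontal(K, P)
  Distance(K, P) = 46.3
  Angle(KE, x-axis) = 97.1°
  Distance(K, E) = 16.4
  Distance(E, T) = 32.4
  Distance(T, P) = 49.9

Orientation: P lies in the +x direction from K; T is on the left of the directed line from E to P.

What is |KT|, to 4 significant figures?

45.31

K is at the origin; KP is horizontal with |KP| = 46.3 and P in +x, so P = (46.3, 0). KE runs at 97.1° with |KE| = 16.4, so E = (-2.027, 16.27). T is determined by |ET| = 32.4 and |TP| = 49.9 together: it lies at the intersection of circle(E, 32.4) and circle(P, 49.9). With |EP| = 50.99, the foot of the radical line on EP is 11.37 from E and the perpendicular offset is √(32.4² − 11.37²) = 30.34. Taking the left-of-EP solution: T = (18.44, 41.40).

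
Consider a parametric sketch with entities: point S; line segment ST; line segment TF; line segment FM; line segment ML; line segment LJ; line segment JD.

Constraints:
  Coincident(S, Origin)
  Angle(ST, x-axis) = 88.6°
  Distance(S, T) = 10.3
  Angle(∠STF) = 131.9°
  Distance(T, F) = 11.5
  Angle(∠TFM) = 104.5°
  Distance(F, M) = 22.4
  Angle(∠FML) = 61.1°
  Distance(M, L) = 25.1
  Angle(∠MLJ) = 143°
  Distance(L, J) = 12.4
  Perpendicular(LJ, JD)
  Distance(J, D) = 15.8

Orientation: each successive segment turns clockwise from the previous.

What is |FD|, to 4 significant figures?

14.68

S is at the origin; ST runs at 88.6° with length 10.3, so T = (0.2517, 10.30). ∠STF = 131.9° gives TF at 40.50° from the x-axis; with |TF| = 11.5, F = (8.996, 17.77). ∠TFM = 104.5° gives FM at -35.00° from the x-axis; with |FM| = 22.4, M = (27.35, 4.917). ∠FML = 61.1° gives ML at -153.9° from the x-axis; with |ML| = 25.1, L = (4.805, -6.125). ∠MLJ = 143.0° gives LJ at 169.1° from the x-axis; with |LJ| = 12.4, J = (-7.371, -3.780). LJ is perpendicular to JD, so JD runs at 79.10°; with |JD| = 15.8, D = (-4.384, 11.73). Then |FD| = |D − F| = 14.68.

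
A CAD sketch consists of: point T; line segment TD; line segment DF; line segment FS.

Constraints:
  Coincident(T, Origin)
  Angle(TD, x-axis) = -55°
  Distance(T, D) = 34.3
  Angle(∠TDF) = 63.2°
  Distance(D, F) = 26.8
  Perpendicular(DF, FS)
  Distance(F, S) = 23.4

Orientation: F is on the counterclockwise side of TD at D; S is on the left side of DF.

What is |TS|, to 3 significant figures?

13.4

T is at the origin; TD runs at -55.0° with length 34.3, so D = 34.3·(cos -55.0°, sin -55.0°) = (19.7, -28.1). ∠TDF = 63.2°, so DF runs at -55.0° + (180° − 63.2°) = 61.8° from the x-axis; with |DF| = 26.8, F = D + 26.8·(cos 61.8°, sin 61.8°) = (32.3, -4.48). The perpendicularity gives FS at right angles to DF; with |FS| = 23.4 on the left of DF, S = F + 23.4·(-0.881, 0.473) = (11.7, 6.58). Then |TS| = |S − T| = 13.4.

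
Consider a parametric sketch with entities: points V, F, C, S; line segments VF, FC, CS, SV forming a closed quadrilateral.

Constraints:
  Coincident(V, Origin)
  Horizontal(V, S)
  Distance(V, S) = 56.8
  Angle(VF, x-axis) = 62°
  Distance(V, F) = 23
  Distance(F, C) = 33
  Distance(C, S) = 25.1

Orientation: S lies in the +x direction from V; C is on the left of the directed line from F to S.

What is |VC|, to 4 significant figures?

48.75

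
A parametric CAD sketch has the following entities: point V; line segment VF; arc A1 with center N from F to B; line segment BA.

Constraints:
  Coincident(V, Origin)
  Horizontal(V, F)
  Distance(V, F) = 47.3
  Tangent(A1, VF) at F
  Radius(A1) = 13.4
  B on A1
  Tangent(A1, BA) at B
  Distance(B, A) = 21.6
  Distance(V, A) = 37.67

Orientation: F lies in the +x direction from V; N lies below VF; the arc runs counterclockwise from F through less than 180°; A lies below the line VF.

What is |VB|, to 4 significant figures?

36.00

V is at the origin; V and F share the same y with |VF| = 47.3 and F on the +x side, so F = (47.30, 0.000). Since A1 is tangent to VF there, NF ⟂ VF, so N = F + (0, -13.4) = (47.30, -13.40). Since NB ⟂ BA (tangency), |NA| = √(13.4² + 21.6²) = 25.42 regardless of where B sits on A1. So A lies on both circle(V, 37.67) and circle(N, 25.42); the below-VF intersection is A = (25.99, -27.26). B is the foot of the tangent from A: B = (35.17, -7.709).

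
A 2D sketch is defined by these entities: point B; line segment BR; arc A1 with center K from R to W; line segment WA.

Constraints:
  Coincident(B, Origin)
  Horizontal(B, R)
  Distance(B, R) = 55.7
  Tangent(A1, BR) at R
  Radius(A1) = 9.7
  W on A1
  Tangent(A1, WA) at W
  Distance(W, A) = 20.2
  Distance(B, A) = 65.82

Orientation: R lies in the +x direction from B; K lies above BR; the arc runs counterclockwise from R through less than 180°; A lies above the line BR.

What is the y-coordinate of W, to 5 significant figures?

13.184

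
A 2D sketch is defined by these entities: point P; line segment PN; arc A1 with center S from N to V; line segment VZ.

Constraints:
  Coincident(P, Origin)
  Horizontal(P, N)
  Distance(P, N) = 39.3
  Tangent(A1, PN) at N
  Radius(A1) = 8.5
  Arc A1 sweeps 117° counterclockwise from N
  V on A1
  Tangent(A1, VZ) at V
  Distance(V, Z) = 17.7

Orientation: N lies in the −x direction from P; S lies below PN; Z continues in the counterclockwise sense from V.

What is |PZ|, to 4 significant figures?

47.95

P is at the origin; PN is horizontal with |PN| = 39.3 and N on the −x side, so N = (-39.30, 0.000). The tangent condition forces SN to be normal to PN, so S = N + (0, -8.5) = (-39.30, -8.500). On A1, N sits at bearing 90° from S; a 117° counterclockwise sweep puts V at bearing 207°, so V = S + 8.5·(cos 207°, sin 207°) = (-46.87, -12.36). The tangent condition forces SV to be normal to VZ, so VZ runs along (−sin 207°, cos 207°); with |VZ| = 17.7, Z = (-38.84, -28.13). Then |PZ| = |Z − P| = 47.95.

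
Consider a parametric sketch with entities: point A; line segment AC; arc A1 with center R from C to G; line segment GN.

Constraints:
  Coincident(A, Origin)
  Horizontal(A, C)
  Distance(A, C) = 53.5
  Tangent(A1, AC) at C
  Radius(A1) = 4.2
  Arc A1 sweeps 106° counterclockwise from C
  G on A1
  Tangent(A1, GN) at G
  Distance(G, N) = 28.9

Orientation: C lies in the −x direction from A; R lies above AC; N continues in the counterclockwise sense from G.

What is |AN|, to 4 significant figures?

66.30

On A1, C sits at bearing -90° from R; a 106° counterclockwise sweep puts G at bearing 16°, so G = R + 4.2·(cos 16°, sin 16°) = (-49.46, 5.358). Tangency of A1 to GN means the radius RG is perpendicular to GN, so GN runs along (−sin 16°, cos 16°); with |GN| = 28.9, N = (-57.43, 33.14). Then |AN| = |N − A| = 66.30.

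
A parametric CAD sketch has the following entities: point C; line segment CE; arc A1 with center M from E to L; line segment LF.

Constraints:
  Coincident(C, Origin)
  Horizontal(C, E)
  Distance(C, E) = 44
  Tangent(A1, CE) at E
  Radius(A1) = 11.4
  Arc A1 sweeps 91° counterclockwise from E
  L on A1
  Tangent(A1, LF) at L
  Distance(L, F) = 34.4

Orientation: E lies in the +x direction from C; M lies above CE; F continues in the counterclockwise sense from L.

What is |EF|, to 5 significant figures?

47.244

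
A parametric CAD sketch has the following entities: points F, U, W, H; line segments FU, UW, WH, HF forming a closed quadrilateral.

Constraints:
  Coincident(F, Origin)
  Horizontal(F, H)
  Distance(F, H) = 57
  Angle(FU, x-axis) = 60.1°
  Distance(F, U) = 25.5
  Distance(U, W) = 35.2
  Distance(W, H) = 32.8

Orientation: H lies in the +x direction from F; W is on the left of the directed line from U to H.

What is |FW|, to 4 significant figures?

56.16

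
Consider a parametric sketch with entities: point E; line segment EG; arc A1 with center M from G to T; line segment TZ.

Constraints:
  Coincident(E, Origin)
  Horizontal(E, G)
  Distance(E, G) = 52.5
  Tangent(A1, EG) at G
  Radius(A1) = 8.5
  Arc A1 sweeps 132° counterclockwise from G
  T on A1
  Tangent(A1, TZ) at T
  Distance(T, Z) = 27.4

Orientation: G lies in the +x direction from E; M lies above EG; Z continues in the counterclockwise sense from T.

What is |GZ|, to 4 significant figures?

36.58

E is at the origin; EG is horizontal with |EG| = 52.5 and G on the +x side, so G = (52.50, 0.000). The tangent condition forces MG to be normal to EG, so M = G + (0, 8.5) = (52.50, 8.500). On A1, G sits at bearing -90° from M; a 132° counterclockwise sweep puts T at bearing 42°, so T = M + 8.5·(cos 42°, sin 42°) = (58.82, 14.19). Since A1 is tangent to TZ there, MT ⟂ TZ, so TZ runs along (−sin 42°, cos 42°); with |TZ| = 27.4, Z = (40.48, 34.55). Then |GZ| = |Z − G| = 36.58.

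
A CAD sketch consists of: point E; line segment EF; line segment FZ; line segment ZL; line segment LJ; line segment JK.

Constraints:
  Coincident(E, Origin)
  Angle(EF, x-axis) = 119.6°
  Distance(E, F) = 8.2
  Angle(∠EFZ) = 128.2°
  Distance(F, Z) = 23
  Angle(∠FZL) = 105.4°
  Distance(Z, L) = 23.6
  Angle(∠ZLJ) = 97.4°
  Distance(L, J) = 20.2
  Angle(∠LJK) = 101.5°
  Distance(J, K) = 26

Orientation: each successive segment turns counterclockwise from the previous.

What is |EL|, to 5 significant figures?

38.014

∠EFZ = 128.2° gives FZ at 171.40° from the x-axis; with |FZ| = 23.0, Z = (-26.792, 10.569). ∠FZL = 105.4° gives ZL at -114.00° from the x-axis; with |ZL| = 23.6, L = (-36.391, -10.991). Then |EL| = |L − E| = 38.014.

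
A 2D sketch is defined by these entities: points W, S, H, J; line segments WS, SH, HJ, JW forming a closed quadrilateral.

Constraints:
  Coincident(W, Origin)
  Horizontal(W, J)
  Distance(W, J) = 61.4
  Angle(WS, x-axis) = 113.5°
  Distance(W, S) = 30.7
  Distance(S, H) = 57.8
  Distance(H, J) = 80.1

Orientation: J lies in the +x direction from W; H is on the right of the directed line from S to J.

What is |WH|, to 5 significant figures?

32.372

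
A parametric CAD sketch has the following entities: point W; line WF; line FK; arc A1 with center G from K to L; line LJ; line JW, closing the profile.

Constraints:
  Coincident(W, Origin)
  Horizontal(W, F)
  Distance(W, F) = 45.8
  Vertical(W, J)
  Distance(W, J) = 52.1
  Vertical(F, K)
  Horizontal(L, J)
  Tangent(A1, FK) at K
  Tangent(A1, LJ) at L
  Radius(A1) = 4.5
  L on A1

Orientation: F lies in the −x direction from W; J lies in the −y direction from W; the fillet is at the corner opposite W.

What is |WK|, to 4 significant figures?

66.06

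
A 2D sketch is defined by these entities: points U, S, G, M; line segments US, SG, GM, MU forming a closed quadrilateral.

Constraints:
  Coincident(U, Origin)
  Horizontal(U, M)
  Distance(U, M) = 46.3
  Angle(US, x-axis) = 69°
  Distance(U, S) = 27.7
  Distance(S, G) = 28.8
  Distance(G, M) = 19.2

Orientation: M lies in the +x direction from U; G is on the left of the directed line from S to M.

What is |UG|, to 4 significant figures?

41.00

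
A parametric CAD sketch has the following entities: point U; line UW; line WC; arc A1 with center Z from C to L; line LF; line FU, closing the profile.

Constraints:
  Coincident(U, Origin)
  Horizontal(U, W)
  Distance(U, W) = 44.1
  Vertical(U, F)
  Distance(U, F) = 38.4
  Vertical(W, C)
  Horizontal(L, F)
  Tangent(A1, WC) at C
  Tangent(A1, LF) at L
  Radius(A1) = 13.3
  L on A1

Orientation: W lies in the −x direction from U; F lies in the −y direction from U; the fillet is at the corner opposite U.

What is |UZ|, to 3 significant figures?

39.7

U is at the origin; U and W share the same y with |UW| = 44.1 and W on the −x side, so W = (-44.1, 0.00). UF is vertical with |UF| = 38.4 and F on the −y side, so F = (0.00, -38.4). The virtual corner opposite U is at (-44.1, -38.4). Since A1 is tangent to WC there, ZC ⟂ WC and tangency of A1 to LF means the radius ZL is perpendicular to LF, with radius 13.3, so the center Z sits 13.3 in from both sides at Z = (-30.8, -25.1). Then |UZ| = |Z − U| = 39.7.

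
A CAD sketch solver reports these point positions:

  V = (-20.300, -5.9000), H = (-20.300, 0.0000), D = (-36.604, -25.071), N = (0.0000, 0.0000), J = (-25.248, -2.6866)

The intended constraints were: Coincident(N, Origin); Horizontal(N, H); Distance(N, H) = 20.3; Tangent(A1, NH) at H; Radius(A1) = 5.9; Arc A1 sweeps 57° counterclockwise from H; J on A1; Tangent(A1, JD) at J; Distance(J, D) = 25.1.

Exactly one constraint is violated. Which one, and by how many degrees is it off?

Tangent(A1, JD) at J — off by 6.10°.

N = (0.00, 0.00) ✓; N.y = 0.00, H.y = 0.00 ✓; |NH| = 20.30 ✓; ∠(VH, HN) = 90.00° ✓; |VH| = 5.900 ✓; bearing(V→J) − bearing(V→H) = 57.00° ✓; |VJ| = 5.900 ✓; ∠(VJ, JD) = 83.90° ✗; |JD| = 25.10 ✓.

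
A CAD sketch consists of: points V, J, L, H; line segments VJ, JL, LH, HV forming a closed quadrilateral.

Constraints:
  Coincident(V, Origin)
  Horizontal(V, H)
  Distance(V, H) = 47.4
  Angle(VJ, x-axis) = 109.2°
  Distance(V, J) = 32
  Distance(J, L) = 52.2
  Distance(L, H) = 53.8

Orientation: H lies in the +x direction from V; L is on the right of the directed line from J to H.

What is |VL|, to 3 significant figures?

21.4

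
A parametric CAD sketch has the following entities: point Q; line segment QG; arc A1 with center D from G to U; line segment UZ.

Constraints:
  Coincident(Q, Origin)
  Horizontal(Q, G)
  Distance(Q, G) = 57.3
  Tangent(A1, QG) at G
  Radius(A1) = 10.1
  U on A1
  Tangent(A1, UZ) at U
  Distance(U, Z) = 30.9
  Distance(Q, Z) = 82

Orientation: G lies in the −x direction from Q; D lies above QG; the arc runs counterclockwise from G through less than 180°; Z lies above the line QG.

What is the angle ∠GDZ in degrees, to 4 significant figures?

152.9°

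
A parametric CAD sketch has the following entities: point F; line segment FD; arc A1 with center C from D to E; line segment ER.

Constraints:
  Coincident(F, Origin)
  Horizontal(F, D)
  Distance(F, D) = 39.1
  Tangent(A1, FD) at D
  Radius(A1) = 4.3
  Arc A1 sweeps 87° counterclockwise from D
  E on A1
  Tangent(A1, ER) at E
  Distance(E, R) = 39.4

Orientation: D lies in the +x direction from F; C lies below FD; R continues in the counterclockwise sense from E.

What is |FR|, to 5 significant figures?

54.383

On A1, D sits at bearing 90° from C; an 87° counterclockwise sweep puts E at bearing 177°, so E = C + 4.3·(cos 177°, sin 177°) = (34.806, -4.0750). The tangent condition forces CE to be normal to ER, so ER runs along (−sin 177°, cos 177°); with |ER| = 39.4, R = (32.744, -43.421). Then |FR| = |R − F| = 54.383.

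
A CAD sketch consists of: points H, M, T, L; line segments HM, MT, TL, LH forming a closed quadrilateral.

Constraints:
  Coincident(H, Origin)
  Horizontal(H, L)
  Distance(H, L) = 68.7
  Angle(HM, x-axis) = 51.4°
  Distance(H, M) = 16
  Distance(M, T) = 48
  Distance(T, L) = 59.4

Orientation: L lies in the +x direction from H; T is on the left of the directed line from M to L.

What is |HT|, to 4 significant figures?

63.99

Checks: |MT| = 48.00 ✓; |TL| = 59.40 ✓.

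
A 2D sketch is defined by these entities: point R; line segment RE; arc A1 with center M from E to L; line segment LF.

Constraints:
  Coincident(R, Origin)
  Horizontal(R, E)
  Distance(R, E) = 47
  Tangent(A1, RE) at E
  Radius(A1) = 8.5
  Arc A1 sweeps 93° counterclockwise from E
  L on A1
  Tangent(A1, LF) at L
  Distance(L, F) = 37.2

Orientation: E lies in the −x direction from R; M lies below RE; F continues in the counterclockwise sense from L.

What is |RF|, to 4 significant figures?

70.65

R is at the origin; R and E share the same y with |RE| = 47.0 and E on the −x side, so E = (-47.00, 0.000). The tangent condition forces ME to be normal to RE, so M = E + (0, -8.5) = (-47.00, -8.500). On A1, E sits at bearing 90° from M; a 93° counterclockwise sweep puts L at bearing 183°, so L = M + 8.5·(cos 183°, sin 183°) = (-55.49, -8.945). Since A1 is tangent to LF there, ML ⟂ LF, so LF runs along (−sin 183°, cos 183°); with |LF| = 37.2, F = (-53.54, -46.09). Then |RF| = |F − R| = 70.65.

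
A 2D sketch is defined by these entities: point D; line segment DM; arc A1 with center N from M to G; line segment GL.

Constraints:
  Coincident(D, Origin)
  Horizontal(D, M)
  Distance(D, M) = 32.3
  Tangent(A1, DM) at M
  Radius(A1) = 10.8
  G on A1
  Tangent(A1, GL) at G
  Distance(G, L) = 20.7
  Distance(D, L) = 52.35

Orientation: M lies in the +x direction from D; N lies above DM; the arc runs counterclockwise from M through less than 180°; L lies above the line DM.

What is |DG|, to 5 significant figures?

44.645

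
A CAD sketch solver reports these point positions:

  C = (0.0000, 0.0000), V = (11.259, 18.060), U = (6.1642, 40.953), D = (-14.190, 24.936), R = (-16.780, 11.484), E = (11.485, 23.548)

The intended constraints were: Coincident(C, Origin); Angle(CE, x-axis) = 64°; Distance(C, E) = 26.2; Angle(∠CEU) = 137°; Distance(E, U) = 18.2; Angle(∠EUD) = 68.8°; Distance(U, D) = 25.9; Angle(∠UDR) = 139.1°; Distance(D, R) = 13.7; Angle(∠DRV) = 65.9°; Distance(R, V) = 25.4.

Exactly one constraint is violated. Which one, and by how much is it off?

Distance(R, V) = 25.4 — off by 3.40.

C = (0.00, 0.00) ✓; CE at 64.00° ✓; |CE| = 26.20 ✓; ∠CEU = 137.0° ✓; |EU| = 18.20 ✓; ∠EUD = 68.80° ✓; |UD| = 25.90 ✓; ∠UDR = 139.1° ✓; |DR| = 13.70 ✓; ∠DRV = 65.90° ✓; |RV| = 28.80 ✗.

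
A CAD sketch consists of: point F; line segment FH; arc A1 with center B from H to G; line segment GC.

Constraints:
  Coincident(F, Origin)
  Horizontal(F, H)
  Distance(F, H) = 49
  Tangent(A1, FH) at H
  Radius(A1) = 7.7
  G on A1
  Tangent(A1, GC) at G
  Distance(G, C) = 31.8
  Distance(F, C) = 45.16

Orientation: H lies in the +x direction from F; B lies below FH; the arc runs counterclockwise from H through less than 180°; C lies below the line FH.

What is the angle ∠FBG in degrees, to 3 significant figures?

13.7°

Checks: F = (0.00, 0.00) ✓; |BG| = 7.700 ✓; ∠(BG, GC) = 90.00° ✓; |GC| = 31.80 ✓; |FC| = 45.16 ✓.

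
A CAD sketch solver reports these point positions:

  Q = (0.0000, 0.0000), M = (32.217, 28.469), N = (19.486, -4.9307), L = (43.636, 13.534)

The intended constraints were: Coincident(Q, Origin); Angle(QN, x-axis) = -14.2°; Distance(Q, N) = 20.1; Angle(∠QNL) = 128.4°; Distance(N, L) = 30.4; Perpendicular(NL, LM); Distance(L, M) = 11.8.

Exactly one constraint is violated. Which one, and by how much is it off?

Distance(L, M) = 11.8 — off by 7.00.

Q = (0.00, 0.00) ✓; QN at -14.20° ✓; |QN| = 20.10 ✓; ∠QNL = 128.4° ✓; |NL| = 30.40 ✓; ∠(NL, LM) = 90.00° ✓; |LM| = 18.80 ✗.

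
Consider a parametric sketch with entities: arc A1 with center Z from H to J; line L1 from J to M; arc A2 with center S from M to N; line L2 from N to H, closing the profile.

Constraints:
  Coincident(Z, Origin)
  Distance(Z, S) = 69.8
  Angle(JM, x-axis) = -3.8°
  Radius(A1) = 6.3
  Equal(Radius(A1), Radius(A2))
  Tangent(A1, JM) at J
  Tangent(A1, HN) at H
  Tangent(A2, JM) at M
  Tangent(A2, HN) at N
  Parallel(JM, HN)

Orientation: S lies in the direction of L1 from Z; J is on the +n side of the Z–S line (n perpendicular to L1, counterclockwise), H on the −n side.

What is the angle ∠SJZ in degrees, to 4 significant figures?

84.84°

The slot axis is L1's direction at -3.8°, so u = (cos -3.8°, sin -3.8°) = (0.9978, -0.06627) and n = (−sin -3.8°, cos -3.8°) = (0.06627, 0.9978). Z is at the origin and S lies 69.8 along u from Z, so S = 69.8·u = (69.65, -4.626). Tangency of A1 to both parallel lines with radius 6.3 puts J and H at Z ± 6.3·n: J = (0.4175, 6.286), H = (-0.4175, -6.286). Then cos ∠SJZ = JS·JZ / (|JS||JZ|), giving 84.84°.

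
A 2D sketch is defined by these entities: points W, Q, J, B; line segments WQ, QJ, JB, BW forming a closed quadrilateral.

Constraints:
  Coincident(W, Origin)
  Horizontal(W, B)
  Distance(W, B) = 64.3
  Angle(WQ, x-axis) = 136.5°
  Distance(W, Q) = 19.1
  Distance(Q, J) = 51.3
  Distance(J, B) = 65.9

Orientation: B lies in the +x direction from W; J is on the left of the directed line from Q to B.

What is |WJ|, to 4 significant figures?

54.66

W is at the origin; W and B share the same y with |WB| = 64.3 and B in +x, so B = (64.3, 0). WQ runs at 136.5° with |WQ| = 19.1, so Q = (-13.85, 13.15). J is determined by |QJ| = 51.3 and |JB| = 65.9 together: it lies at the intersection of circle(Q, 51.3) and circle(B, 65.9). With |QB| = 79.25, the foot of the radical line on QB is 28.83 from Q and the perpendicular offset is √(51.3² − 28.83²) = 42.43. Taking the left-of-QB solution: J = (21.62, 50.21).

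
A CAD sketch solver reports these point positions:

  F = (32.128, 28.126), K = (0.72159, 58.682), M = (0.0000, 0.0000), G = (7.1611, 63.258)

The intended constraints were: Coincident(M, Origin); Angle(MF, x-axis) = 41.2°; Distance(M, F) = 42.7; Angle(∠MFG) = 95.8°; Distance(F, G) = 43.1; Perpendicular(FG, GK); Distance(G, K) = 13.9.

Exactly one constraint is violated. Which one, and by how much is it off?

Distance(G, K) = 13.9 — off by 6.00.

M = (0.00, 0.00) ✓; MF at 41.20° ✓; |MF| = 42.70 ✓; ∠MFG = 95.80° ✓; |FG| = 43.10 ✓; ∠(FG, GK) = 90.00° ✓; |GK| = 7.900 ✗.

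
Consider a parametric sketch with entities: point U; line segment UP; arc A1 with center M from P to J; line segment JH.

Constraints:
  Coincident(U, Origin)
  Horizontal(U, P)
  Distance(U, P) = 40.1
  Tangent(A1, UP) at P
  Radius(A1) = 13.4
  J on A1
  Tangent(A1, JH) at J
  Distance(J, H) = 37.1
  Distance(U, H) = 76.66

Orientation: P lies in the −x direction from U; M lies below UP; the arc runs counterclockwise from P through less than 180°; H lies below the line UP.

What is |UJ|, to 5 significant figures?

54.339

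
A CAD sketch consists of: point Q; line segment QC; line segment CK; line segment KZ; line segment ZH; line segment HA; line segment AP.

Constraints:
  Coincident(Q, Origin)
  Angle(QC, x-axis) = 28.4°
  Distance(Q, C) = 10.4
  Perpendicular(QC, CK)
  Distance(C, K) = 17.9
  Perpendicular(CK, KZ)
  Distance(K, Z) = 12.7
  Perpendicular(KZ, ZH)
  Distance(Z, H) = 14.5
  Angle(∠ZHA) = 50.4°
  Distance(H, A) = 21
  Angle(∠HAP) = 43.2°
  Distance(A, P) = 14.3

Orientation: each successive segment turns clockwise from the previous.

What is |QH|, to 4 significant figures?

4.105

Q is at the origin; QC runs at 28.4° with length 10.4, so C = (9.148, 4.946). The perpendicularity gives CK at right angles to QC, so CK runs at -61.60°; with |CK| = 17.9, K = (17.66, -10.80). The perpendicularity gives KZ at right angles to CK, so KZ runs at -151.6°; with |KZ| = 12.7, Z = (6.490, -16.84). The perpendicularity gives ZH at right angles to KZ, so ZH runs at 118.4°; with |ZH| = 14.5, H = (-0.4061, -4.085). Then |QH| = |H − Q| = 4.105.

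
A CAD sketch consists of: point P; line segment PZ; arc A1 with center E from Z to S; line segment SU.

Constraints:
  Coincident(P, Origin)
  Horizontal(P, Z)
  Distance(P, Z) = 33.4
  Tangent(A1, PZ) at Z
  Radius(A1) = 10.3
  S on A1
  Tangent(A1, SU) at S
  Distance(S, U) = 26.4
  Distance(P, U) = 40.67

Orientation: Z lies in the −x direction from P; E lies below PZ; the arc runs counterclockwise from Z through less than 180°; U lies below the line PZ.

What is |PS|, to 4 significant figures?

44.02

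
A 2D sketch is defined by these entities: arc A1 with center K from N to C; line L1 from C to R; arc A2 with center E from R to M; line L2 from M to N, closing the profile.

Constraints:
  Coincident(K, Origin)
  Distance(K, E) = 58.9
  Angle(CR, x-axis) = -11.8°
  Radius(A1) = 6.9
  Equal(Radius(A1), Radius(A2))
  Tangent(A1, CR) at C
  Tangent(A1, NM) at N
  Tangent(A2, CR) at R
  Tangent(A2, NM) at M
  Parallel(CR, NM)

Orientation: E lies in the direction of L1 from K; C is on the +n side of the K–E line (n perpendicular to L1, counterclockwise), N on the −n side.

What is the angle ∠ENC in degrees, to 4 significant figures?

83.32°

The slot axis is L1's direction at -11.8°, so u = (cos -11.8°, sin -11.8°) = (0.9789, -0.2045) and n = (−sin -11.8°, cos -11.8°) = (0.2045, 0.9789). K is at the origin and E lies 58.9 along u from K, so E = 58.9·u = (57.66, -12.04). Tangency of A1 to both parallel lines with radius 6.9 puts C and N at K ± 6.9·n: C = (1.411, 6.754), N = (-1.411, -6.754). Then cos ∠ENC = NE·NC / (|NE||NC|), giving 83.32°.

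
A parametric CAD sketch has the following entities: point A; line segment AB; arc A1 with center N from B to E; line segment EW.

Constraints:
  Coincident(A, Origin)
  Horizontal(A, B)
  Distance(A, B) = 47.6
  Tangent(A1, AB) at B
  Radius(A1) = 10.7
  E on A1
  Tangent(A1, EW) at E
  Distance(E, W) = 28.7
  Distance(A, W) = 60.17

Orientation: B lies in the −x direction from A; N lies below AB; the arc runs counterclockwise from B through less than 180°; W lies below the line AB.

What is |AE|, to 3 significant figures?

59.2

Checks: |NE| = 10.70 ✓; ∠(NE, EW) = 90.00° ✓; |EW| = 28.70 ✓; |AW| = 60.17 ✓.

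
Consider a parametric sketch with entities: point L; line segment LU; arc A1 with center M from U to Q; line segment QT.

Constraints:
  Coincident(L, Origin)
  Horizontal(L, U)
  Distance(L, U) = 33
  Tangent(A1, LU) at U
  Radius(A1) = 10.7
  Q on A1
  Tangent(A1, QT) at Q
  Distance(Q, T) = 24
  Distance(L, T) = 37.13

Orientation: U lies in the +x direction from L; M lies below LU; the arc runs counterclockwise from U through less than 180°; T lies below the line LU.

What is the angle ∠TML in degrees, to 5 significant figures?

73.581°

Checks: ∠(MU, UL) = 90.00° ✓; |MQ| = 10.70 ✓; ∠(MQ, QT) = 90.00° ✓; |QT| = 24.00 ✓; |LT| = 37.13 ✓.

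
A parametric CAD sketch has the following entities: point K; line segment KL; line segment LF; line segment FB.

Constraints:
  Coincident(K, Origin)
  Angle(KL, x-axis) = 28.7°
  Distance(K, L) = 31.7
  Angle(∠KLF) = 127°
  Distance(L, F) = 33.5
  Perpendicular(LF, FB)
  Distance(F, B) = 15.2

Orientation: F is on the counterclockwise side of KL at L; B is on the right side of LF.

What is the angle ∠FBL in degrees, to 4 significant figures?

65.59°

∠KLF = 127.0°, so LF runs at 28.7° + (180° − 127.0°) = 81.70° from the x-axis; with |LF| = 33.5, F = L + 33.5·(cos 81.70°, sin 81.70°) = (32.64, 48.37). The perpendicularity gives FB at right angles to LF; with |FB| = 15.2 on the right of LF, B = F + 15.2·(0.9895, -0.1444) = (47.68, 46.18). Then cos ∠FBL = BF·BL / (|BF||BL|), giving 65.59°.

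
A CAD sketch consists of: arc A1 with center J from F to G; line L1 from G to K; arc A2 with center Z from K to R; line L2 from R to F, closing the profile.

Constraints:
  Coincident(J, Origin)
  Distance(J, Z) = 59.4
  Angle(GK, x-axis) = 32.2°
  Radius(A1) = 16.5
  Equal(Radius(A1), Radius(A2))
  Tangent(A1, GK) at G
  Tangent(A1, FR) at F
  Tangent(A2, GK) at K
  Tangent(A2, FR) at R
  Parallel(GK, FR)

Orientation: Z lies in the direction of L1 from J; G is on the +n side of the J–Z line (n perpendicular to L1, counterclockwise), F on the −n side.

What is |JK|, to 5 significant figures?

61.649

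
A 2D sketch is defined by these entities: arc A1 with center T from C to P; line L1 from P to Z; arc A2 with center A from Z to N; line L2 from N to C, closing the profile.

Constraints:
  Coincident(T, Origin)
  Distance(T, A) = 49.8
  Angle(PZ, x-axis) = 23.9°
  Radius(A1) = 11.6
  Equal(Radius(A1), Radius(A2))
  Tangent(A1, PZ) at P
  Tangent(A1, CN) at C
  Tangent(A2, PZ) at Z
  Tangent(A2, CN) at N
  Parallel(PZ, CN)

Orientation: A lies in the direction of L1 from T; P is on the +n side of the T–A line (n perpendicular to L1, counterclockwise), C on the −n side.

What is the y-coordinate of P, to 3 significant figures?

10.6

The slot axis is L1's direction at 23.9°, so u = (cos 23.9°, sin 23.9°) = (0.914, 0.405) and n = (−sin 23.9°, cos 23.9°) = (-0.405, 0.914). T is at the origin and A lies 49.8 along u from T, so A = 49.8·u = (45.5, 20.2). Tangency of A1 to both parallel lines with radius 11.6 puts P and C at T ± 11.6·n: P = (-4.70, 10.6), C = (4.70, -10.6). So P.y = 10.6.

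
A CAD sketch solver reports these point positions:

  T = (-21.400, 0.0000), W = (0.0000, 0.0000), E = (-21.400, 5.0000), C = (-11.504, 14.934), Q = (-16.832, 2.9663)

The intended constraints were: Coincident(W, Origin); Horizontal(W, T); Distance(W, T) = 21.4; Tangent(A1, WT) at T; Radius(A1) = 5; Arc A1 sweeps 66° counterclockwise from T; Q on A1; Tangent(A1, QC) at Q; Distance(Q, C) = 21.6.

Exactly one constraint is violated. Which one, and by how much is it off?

Distance(Q, C) = 21.6 — off by 8.50.

W = (0.00, 0.00) ✓; W.y = 0.00, T.y = 0.00 ✓; |WT| = 21.40 ✓; ∠(ET, TW) = 90.00° ✓; |ET| = 5.000 ✓; bearing(E→Q) − bearing(E→T) = 66.00° ✓; |EQ| = 5.000 ✓; ∠(EQ, QC) = 90.00° ✓; |QC| = 13.10 ✗.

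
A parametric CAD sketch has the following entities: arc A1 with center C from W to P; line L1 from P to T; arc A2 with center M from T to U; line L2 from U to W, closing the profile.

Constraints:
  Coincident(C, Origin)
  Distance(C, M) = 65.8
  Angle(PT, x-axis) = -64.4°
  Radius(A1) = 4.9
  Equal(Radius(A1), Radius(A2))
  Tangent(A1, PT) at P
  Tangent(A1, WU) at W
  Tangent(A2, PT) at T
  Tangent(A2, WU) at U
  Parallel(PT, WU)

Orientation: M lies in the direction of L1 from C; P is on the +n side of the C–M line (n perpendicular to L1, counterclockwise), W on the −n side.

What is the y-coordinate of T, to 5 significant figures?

-57.223

The slot axis is L1's direction at -64.4°, so u = (cos -64.4°, sin -64.4°) = (0.43209, -0.90183) and n = (−sin -64.4°, cos -64.4°) = (0.90183, 0.43209). C is at the origin and M lies 65.8 along u from C, so M = 65.8·u = (28.431, -59.341). Tangency of A1 to both parallel lines with radius 4.9 puts P and W at C ± 4.9·n: P = (4.4190, 2.1172), W = (-4.4190, -2.1172). Equal radii place T and U the same way about M: T = M + 4.9·n = (32.850, -57.223), U = M − 4.9·n = (24.012, -61.458). So T.y = -57.223.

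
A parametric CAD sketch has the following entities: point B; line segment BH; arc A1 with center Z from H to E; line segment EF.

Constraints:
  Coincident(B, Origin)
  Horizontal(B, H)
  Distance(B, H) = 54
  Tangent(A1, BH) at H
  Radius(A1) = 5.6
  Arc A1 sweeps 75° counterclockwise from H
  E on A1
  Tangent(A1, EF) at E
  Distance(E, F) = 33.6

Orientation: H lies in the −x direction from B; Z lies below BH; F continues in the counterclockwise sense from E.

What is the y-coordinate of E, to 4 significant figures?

-4.151

B is at the origin; BH is horizontal with |BH| = 54.0 and H on the −x side, so H = (-54.00, 0.000). The tangent condition forces ZH to be normal to BH, so Z = H + (0, -5.6) = (-54.00, -5.600). On A1, H sits at bearing 90° from Z; a 75° counterclockwise sweep puts E at bearing 165°, so E = Z + 5.6·(cos 165°, sin 165°) = (-59.41, -4.151). So E.y = -4.151.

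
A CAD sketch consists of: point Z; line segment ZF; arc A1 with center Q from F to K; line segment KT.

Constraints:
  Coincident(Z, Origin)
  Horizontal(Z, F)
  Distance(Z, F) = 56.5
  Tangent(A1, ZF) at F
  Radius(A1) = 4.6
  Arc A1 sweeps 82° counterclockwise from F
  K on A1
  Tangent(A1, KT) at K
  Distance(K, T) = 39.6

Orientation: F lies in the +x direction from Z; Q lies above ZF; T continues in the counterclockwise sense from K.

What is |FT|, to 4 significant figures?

44.33

On A1, F sits at bearing -90° from Q; an 82° counterclockwise sweep puts K at bearing -8°, so K = Q + 4.6·(cos -8°, sin -8°) = (61.06, 3.960). Since A1 is tangent to KT there, QK ⟂ KT, so KT runs along (−sin -8°, cos -8°); with |KT| = 39.6, T = (66.57, 43.17). Then |FT| = |T − F| = 44.33.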